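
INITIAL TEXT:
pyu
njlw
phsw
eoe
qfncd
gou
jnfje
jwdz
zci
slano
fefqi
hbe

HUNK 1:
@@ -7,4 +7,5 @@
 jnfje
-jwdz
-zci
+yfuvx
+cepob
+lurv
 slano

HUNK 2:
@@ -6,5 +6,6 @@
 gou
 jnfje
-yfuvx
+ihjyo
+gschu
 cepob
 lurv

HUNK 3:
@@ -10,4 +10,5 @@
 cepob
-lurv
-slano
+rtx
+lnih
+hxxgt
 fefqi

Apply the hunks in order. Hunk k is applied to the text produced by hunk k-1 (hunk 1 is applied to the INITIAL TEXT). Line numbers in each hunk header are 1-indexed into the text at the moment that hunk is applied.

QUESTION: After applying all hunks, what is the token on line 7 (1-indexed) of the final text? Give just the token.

Answer: jnfje

Derivation:
Hunk 1: at line 7 remove [jwdz,zci] add [yfuvx,cepob,lurv] -> 13 lines: pyu njlw phsw eoe qfncd gou jnfje yfuvx cepob lurv slano fefqi hbe
Hunk 2: at line 6 remove [yfuvx] add [ihjyo,gschu] -> 14 lines: pyu njlw phsw eoe qfncd gou jnfje ihjyo gschu cepob lurv slano fefqi hbe
Hunk 3: at line 10 remove [lurv,slano] add [rtx,lnih,hxxgt] -> 15 lines: pyu njlw phsw eoe qfncd gou jnfje ihjyo gschu cepob rtx lnih hxxgt fefqi hbe
Final line 7: jnfje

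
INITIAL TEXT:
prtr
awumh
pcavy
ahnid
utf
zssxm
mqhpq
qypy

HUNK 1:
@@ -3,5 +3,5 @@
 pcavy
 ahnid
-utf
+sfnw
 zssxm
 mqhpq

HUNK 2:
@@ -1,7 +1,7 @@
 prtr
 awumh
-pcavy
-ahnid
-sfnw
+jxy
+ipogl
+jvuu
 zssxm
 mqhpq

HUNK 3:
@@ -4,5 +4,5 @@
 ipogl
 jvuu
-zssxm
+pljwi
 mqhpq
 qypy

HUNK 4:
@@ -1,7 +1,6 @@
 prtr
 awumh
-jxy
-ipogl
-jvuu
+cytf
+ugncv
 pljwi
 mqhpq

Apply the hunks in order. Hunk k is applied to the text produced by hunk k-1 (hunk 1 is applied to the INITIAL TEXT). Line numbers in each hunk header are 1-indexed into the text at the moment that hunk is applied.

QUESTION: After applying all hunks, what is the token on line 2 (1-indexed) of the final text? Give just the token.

Answer: awumh

Derivation:
Hunk 1: at line 3 remove [utf] add [sfnw] -> 8 lines: prtr awumh pcavy ahnid sfnw zssxm mqhpq qypy
Hunk 2: at line 1 remove [pcavy,ahnid,sfnw] add [jxy,ipogl,jvuu] -> 8 lines: prtr awumh jxy ipogl jvuu zssxm mqhpq qypy
Hunk 3: at line 4 remove [zssxm] add [pljwi] -> 8 lines: prtr awumh jxy ipogl jvuu pljwi mqhpq qypy
Hunk 4: at line 1 remove [jxy,ipogl,jvuu] add [cytf,ugncv] -> 7 lines: prtr awumh cytf ugncv pljwi mqhpq qypy
Final line 2: awumh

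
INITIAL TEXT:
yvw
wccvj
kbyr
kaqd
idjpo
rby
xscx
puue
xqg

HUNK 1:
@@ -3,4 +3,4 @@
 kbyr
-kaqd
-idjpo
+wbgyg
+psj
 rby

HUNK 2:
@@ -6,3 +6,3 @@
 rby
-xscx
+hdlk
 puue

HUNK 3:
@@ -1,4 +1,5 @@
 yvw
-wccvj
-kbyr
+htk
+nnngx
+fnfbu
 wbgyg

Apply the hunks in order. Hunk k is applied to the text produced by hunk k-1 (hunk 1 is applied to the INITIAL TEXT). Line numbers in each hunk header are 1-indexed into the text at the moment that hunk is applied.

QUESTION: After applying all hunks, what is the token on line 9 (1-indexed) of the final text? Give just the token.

Answer: puue

Derivation:
Hunk 1: at line 3 remove [kaqd,idjpo] add [wbgyg,psj] -> 9 lines: yvw wccvj kbyr wbgyg psj rby xscx puue xqg
Hunk 2: at line 6 remove [xscx] add [hdlk] -> 9 lines: yvw wccvj kbyr wbgyg psj rby hdlk puue xqg
Hunk 3: at line 1 remove [wccvj,kbyr] add [htk,nnngx,fnfbu] -> 10 lines: yvw htk nnngx fnfbu wbgyg psj rby hdlk puue xqg
Final line 9: puue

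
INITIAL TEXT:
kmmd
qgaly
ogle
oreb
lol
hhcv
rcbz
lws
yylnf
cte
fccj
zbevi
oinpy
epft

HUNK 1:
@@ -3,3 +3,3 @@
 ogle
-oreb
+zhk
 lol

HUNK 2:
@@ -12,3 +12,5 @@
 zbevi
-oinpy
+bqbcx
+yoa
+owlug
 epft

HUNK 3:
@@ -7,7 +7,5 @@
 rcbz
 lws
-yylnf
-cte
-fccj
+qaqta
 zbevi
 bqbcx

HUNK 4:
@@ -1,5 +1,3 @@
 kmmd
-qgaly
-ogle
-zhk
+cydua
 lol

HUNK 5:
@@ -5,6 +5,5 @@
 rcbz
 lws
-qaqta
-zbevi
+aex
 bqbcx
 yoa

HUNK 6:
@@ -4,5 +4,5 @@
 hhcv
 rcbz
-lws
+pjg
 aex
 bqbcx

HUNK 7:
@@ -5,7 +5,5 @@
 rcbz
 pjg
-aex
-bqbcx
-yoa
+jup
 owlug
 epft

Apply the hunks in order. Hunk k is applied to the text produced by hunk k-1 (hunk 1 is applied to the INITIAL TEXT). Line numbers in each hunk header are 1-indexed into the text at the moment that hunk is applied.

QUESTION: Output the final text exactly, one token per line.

Answer: kmmd
cydua
lol
hhcv
rcbz
pjg
jup
owlug
epft

Derivation:
Hunk 1: at line 3 remove [oreb] add [zhk] -> 14 lines: kmmd qgaly ogle zhk lol hhcv rcbz lws yylnf cte fccj zbevi oinpy epft
Hunk 2: at line 12 remove [oinpy] add [bqbcx,yoa,owlug] -> 16 lines: kmmd qgaly ogle zhk lol hhcv rcbz lws yylnf cte fccj zbevi bqbcx yoa owlug epft
Hunk 3: at line 7 remove [yylnf,cte,fccj] add [qaqta] -> 14 lines: kmmd qgaly ogle zhk lol hhcv rcbz lws qaqta zbevi bqbcx yoa owlug epft
Hunk 4: at line 1 remove [qgaly,ogle,zhk] add [cydua] -> 12 lines: kmmd cydua lol hhcv rcbz lws qaqta zbevi bqbcx yoa owlug epft
Hunk 5: at line 5 remove [qaqta,zbevi] add [aex] -> 11 lines: kmmd cydua lol hhcv rcbz lws aex bqbcx yoa owlug epft
Hunk 6: at line 4 remove [lws] add [pjg] -> 11 lines: kmmd cydua lol hhcv rcbz pjg aex bqbcx yoa owlug epft
Hunk 7: at line 5 remove [aex,bqbcx,yoa] add [jup] -> 9 lines: kmmd cydua lol hhcv rcbz pjg jup owlug epft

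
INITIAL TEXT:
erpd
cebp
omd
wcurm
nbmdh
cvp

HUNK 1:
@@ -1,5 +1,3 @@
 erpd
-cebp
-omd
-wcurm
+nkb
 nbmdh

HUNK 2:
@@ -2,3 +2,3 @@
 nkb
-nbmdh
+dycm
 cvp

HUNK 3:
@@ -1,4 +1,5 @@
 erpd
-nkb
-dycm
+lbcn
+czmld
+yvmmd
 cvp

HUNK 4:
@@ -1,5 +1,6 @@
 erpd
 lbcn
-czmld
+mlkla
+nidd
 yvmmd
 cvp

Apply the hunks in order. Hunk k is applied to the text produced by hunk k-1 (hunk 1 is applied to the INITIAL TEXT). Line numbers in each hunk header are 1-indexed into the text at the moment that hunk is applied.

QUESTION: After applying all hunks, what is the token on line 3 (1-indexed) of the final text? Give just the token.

Hunk 1: at line 1 remove [cebp,omd,wcurm] add [nkb] -> 4 lines: erpd nkb nbmdh cvp
Hunk 2: at line 2 remove [nbmdh] add [dycm] -> 4 lines: erpd nkb dycm cvp
Hunk 3: at line 1 remove [nkb,dycm] add [lbcn,czmld,yvmmd] -> 5 lines: erpd lbcn czmld yvmmd cvp
Hunk 4: at line 1 remove [czmld] add [mlkla,nidd] -> 6 lines: erpd lbcn mlkla nidd yvmmd cvp
Final line 3: mlkla

Answer: mlkla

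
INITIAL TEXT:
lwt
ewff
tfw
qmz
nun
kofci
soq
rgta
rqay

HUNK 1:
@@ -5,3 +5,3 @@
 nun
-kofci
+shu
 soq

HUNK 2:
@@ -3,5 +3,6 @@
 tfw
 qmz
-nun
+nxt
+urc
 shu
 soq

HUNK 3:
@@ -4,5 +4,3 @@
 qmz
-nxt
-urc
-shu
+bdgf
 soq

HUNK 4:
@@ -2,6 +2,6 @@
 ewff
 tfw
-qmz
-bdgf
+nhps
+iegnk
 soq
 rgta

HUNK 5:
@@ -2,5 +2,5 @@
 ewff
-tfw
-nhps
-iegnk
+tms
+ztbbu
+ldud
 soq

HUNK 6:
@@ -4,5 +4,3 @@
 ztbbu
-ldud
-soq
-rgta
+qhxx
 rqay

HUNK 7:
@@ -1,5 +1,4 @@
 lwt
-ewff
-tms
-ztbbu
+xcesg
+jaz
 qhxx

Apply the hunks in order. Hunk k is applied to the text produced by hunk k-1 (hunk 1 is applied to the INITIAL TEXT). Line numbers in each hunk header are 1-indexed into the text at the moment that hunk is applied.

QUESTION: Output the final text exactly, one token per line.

Hunk 1: at line 5 remove [kofci] add [shu] -> 9 lines: lwt ewff tfw qmz nun shu soq rgta rqay
Hunk 2: at line 3 remove [nun] add [nxt,urc] -> 10 lines: lwt ewff tfw qmz nxt urc shu soq rgta rqay
Hunk 3: at line 4 remove [nxt,urc,shu] add [bdgf] -> 8 lines: lwt ewff tfw qmz bdgf soq rgta rqay
Hunk 4: at line 2 remove [qmz,bdgf] add [nhps,iegnk] -> 8 lines: lwt ewff tfw nhps iegnk soq rgta rqay
Hunk 5: at line 2 remove [tfw,nhps,iegnk] add [tms,ztbbu,ldud] -> 8 lines: lwt ewff tms ztbbu ldud soq rgta rqay
Hunk 6: at line 4 remove [ldud,soq,rgta] add [qhxx] -> 6 lines: lwt ewff tms ztbbu qhxx rqay
Hunk 7: at line 1 remove [ewff,tms,ztbbu] add [xcesg,jaz] -> 5 lines: lwt xcesg jaz qhxx rqay

Answer: lwt
xcesg
jaz
qhxx
rqay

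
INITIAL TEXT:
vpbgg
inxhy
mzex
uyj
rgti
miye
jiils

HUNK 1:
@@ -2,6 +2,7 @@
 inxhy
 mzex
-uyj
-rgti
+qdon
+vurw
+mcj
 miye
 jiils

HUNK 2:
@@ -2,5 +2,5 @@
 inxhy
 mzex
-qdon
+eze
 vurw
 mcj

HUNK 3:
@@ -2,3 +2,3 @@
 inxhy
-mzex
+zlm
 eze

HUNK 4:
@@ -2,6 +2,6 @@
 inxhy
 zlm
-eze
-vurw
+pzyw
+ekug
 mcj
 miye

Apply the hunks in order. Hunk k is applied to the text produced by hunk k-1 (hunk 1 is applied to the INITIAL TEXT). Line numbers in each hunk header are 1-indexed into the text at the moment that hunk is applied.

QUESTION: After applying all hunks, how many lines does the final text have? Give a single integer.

Answer: 8

Derivation:
Hunk 1: at line 2 remove [uyj,rgti] add [qdon,vurw,mcj] -> 8 lines: vpbgg inxhy mzex qdon vurw mcj miye jiils
Hunk 2: at line 2 remove [qdon] add [eze] -> 8 lines: vpbgg inxhy mzex eze vurw mcj miye jiils
Hunk 3: at line 2 remove [mzex] add [zlm] -> 8 lines: vpbgg inxhy zlm eze vurw mcj miye jiils
Hunk 4: at line 2 remove [eze,vurw] add [pzyw,ekug] -> 8 lines: vpbgg inxhy zlm pzyw ekug mcj miye jiils
Final line count: 8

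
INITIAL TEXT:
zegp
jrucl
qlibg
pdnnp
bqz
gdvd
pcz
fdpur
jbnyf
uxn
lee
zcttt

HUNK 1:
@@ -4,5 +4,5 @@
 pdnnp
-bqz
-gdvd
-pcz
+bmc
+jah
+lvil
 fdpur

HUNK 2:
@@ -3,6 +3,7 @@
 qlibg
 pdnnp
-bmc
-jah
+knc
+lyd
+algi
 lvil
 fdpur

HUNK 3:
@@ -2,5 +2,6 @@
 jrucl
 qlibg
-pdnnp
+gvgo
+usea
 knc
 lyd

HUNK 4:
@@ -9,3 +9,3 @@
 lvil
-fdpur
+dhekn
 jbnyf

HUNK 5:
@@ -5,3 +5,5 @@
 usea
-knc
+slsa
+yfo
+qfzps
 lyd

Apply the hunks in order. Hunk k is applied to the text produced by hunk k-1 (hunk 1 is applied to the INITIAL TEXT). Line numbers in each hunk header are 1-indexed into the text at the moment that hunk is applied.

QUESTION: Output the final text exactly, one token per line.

Answer: zegp
jrucl
qlibg
gvgo
usea
slsa
yfo
qfzps
lyd
algi
lvil
dhekn
jbnyf
uxn
lee
zcttt

Derivation:
Hunk 1: at line 4 remove [bqz,gdvd,pcz] add [bmc,jah,lvil] -> 12 lines: zegp jrucl qlibg pdnnp bmc jah lvil fdpur jbnyf uxn lee zcttt
Hunk 2: at line 3 remove [bmc,jah] add [knc,lyd,algi] -> 13 lines: zegp jrucl qlibg pdnnp knc lyd algi lvil fdpur jbnyf uxn lee zcttt
Hunk 3: at line 2 remove [pdnnp] add [gvgo,usea] -> 14 lines: zegp jrucl qlibg gvgo usea knc lyd algi lvil fdpur jbnyf uxn lee zcttt
Hunk 4: at line 9 remove [fdpur] add [dhekn] -> 14 lines: zegp jrucl qlibg gvgo usea knc lyd algi lvil dhekn jbnyf uxn lee zcttt
Hunk 5: at line 5 remove [knc] add [slsa,yfo,qfzps] -> 16 lines: zegp jrucl qlibg gvgo usea slsa yfo qfzps lyd algi lvil dhekn jbnyf uxn lee zcttt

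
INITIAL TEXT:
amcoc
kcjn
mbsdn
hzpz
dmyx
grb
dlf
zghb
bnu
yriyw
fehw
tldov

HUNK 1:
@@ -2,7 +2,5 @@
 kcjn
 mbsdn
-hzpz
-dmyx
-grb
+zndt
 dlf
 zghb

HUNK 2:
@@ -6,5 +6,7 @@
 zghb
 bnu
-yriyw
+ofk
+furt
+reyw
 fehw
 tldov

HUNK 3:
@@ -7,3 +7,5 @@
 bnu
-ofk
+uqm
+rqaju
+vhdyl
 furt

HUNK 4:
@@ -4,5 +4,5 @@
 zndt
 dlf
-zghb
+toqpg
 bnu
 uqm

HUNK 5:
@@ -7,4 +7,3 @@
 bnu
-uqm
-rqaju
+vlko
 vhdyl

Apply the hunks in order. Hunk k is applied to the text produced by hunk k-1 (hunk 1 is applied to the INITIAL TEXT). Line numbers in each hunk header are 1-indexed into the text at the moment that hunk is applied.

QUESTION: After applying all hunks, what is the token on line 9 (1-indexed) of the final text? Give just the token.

Answer: vhdyl

Derivation:
Hunk 1: at line 2 remove [hzpz,dmyx,grb] add [zndt] -> 10 lines: amcoc kcjn mbsdn zndt dlf zghb bnu yriyw fehw tldov
Hunk 2: at line 6 remove [yriyw] add [ofk,furt,reyw] -> 12 lines: amcoc kcjn mbsdn zndt dlf zghb bnu ofk furt reyw fehw tldov
Hunk 3: at line 7 remove [ofk] add [uqm,rqaju,vhdyl] -> 14 lines: amcoc kcjn mbsdn zndt dlf zghb bnu uqm rqaju vhdyl furt reyw fehw tldov
Hunk 4: at line 4 remove [zghb] add [toqpg] -> 14 lines: amcoc kcjn mbsdn zndt dlf toqpg bnu uqm rqaju vhdyl furt reyw fehw tldov
Hunk 5: at line 7 remove [uqm,rqaju] add [vlko] -> 13 lines: amcoc kcjn mbsdn zndt dlf toqpg bnu vlko vhdyl furt reyw fehw tldov
Final line 9: vhdyl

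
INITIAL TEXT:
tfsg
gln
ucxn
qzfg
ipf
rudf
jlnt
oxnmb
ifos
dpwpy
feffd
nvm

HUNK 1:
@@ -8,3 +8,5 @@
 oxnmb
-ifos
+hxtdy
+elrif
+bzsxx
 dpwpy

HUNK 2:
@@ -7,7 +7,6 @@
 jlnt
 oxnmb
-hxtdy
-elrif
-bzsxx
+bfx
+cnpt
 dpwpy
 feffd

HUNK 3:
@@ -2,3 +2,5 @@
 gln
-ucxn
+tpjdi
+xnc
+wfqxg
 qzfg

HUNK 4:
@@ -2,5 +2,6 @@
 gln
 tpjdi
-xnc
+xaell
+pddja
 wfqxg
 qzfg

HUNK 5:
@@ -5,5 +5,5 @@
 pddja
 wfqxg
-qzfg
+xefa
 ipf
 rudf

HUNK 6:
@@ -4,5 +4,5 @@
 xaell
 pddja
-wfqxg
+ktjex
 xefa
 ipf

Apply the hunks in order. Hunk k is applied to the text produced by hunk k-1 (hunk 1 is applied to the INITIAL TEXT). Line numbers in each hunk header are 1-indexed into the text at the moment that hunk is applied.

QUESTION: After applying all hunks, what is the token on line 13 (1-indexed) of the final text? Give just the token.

Hunk 1: at line 8 remove [ifos] add [hxtdy,elrif,bzsxx] -> 14 lines: tfsg gln ucxn qzfg ipf rudf jlnt oxnmb hxtdy elrif bzsxx dpwpy feffd nvm
Hunk 2: at line 7 remove [hxtdy,elrif,bzsxx] add [bfx,cnpt] -> 13 lines: tfsg gln ucxn qzfg ipf rudf jlnt oxnmb bfx cnpt dpwpy feffd nvm
Hunk 3: at line 2 remove [ucxn] add [tpjdi,xnc,wfqxg] -> 15 lines: tfsg gln tpjdi xnc wfqxg qzfg ipf rudf jlnt oxnmb bfx cnpt dpwpy feffd nvm
Hunk 4: at line 2 remove [xnc] add [xaell,pddja] -> 16 lines: tfsg gln tpjdi xaell pddja wfqxg qzfg ipf rudf jlnt oxnmb bfx cnpt dpwpy feffd nvm
Hunk 5: at line 5 remove [qzfg] add [xefa] -> 16 lines: tfsg gln tpjdi xaell pddja wfqxg xefa ipf rudf jlnt oxnmb bfx cnpt dpwpy feffd nvm
Hunk 6: at line 4 remove [wfqxg] add [ktjex] -> 16 lines: tfsg gln tpjdi xaell pddja ktjex xefa ipf rudf jlnt oxnmb bfx cnpt dpwpy feffd nvm
Final line 13: cnpt

Answer: cnpt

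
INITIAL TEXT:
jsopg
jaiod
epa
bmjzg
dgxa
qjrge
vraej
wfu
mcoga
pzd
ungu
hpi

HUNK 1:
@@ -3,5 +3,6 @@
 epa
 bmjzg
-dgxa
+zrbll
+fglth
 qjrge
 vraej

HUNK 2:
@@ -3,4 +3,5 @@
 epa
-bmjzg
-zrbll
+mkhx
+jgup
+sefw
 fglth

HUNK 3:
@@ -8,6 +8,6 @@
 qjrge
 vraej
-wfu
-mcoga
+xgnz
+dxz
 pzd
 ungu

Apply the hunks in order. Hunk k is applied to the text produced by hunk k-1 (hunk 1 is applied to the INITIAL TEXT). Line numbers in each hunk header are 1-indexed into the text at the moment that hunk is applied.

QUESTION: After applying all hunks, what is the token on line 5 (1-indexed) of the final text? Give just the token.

Answer: jgup

Derivation:
Hunk 1: at line 3 remove [dgxa] add [zrbll,fglth] -> 13 lines: jsopg jaiod epa bmjzg zrbll fglth qjrge vraej wfu mcoga pzd ungu hpi
Hunk 2: at line 3 remove [bmjzg,zrbll] add [mkhx,jgup,sefw] -> 14 lines: jsopg jaiod epa mkhx jgup sefw fglth qjrge vraej wfu mcoga pzd ungu hpi
Hunk 3: at line 8 remove [wfu,mcoga] add [xgnz,dxz] -> 14 lines: jsopg jaiod epa mkhx jgup sefw fglth qjrge vraej xgnz dxz pzd ungu hpi
Final line 5: jgup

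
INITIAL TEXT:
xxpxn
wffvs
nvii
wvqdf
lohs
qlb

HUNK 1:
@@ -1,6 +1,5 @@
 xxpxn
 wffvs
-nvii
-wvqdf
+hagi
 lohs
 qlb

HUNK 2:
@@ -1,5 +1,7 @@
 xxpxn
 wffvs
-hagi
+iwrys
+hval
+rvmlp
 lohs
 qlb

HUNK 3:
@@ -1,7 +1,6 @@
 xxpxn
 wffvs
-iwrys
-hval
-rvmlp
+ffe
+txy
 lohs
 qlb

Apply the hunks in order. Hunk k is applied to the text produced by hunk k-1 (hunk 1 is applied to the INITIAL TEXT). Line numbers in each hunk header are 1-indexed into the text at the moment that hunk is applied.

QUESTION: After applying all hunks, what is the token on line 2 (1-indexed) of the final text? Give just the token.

Hunk 1: at line 1 remove [nvii,wvqdf] add [hagi] -> 5 lines: xxpxn wffvs hagi lohs qlb
Hunk 2: at line 1 remove [hagi] add [iwrys,hval,rvmlp] -> 7 lines: xxpxn wffvs iwrys hval rvmlp lohs qlb
Hunk 3: at line 1 remove [iwrys,hval,rvmlp] add [ffe,txy] -> 6 lines: xxpxn wffvs ffe txy lohs qlb
Final line 2: wffvs

Answer: wffvs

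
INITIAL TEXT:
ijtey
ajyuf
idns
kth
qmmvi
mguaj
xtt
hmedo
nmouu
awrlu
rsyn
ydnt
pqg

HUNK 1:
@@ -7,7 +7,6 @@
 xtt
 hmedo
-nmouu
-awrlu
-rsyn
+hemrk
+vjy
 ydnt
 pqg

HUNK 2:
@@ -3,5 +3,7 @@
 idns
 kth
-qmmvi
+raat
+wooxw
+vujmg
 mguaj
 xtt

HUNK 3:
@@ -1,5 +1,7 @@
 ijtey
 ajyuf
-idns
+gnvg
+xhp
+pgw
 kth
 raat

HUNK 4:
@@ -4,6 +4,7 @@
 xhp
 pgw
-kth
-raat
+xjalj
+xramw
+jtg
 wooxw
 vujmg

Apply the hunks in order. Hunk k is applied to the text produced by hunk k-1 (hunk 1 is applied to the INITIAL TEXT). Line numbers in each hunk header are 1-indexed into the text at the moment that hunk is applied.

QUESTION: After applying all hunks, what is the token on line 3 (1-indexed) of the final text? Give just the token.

Hunk 1: at line 7 remove [nmouu,awrlu,rsyn] add [hemrk,vjy] -> 12 lines: ijtey ajyuf idns kth qmmvi mguaj xtt hmedo hemrk vjy ydnt pqg
Hunk 2: at line 3 remove [qmmvi] add [raat,wooxw,vujmg] -> 14 lines: ijtey ajyuf idns kth raat wooxw vujmg mguaj xtt hmedo hemrk vjy ydnt pqg
Hunk 3: at line 1 remove [idns] add [gnvg,xhp,pgw] -> 16 lines: ijtey ajyuf gnvg xhp pgw kth raat wooxw vujmg mguaj xtt hmedo hemrk vjy ydnt pqg
Hunk 4: at line 4 remove [kth,raat] add [xjalj,xramw,jtg] -> 17 lines: ijtey ajyuf gnvg xhp pgw xjalj xramw jtg wooxw vujmg mguaj xtt hmedo hemrk vjy ydnt pqg
Final line 3: gnvg

Answer: gnvg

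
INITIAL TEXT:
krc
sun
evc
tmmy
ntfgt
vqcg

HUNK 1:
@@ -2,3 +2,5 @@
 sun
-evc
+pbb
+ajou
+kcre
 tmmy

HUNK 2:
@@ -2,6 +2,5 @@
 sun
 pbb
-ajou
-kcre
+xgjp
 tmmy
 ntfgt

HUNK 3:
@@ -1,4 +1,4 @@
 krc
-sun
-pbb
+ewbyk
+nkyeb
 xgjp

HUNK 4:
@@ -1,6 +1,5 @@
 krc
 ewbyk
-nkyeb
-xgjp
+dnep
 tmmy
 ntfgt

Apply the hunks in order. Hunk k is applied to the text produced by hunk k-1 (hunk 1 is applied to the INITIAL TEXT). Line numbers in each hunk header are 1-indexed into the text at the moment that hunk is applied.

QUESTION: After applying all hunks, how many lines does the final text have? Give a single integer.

Hunk 1: at line 2 remove [evc] add [pbb,ajou,kcre] -> 8 lines: krc sun pbb ajou kcre tmmy ntfgt vqcg
Hunk 2: at line 2 remove [ajou,kcre] add [xgjp] -> 7 lines: krc sun pbb xgjp tmmy ntfgt vqcg
Hunk 3: at line 1 remove [sun,pbb] add [ewbyk,nkyeb] -> 7 lines: krc ewbyk nkyeb xgjp tmmy ntfgt vqcg
Hunk 4: at line 1 remove [nkyeb,xgjp] add [dnep] -> 6 lines: krc ewbyk dnep tmmy ntfgt vqcg
Final line count: 6

Answer: 6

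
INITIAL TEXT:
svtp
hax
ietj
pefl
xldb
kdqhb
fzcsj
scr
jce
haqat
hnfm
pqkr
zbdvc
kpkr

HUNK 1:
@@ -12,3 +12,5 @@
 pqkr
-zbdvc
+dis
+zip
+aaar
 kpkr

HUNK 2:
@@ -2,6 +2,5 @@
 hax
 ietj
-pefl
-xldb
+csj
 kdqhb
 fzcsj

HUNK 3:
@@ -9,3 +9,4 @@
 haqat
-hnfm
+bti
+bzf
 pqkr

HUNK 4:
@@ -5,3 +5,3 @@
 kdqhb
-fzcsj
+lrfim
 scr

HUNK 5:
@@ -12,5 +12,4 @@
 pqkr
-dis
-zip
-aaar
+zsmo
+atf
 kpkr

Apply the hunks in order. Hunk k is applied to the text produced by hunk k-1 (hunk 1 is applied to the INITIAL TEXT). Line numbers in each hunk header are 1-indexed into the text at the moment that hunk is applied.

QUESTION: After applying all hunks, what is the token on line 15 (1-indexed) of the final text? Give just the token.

Answer: kpkr

Derivation:
Hunk 1: at line 12 remove [zbdvc] add [dis,zip,aaar] -> 16 lines: svtp hax ietj pefl xldb kdqhb fzcsj scr jce haqat hnfm pqkr dis zip aaar kpkr
Hunk 2: at line 2 remove [pefl,xldb] add [csj] -> 15 lines: svtp hax ietj csj kdqhb fzcsj scr jce haqat hnfm pqkr dis zip aaar kpkr
Hunk 3: at line 9 remove [hnfm] add [bti,bzf] -> 16 lines: svtp hax ietj csj kdqhb fzcsj scr jce haqat bti bzf pqkr dis zip aaar kpkr
Hunk 4: at line 5 remove [fzcsj] add [lrfim] -> 16 lines: svtp hax ietj csj kdqhb lrfim scr jce haqat bti bzf pqkr dis zip aaar kpkr
Hunk 5: at line 12 remove [dis,zip,aaar] add [zsmo,atf] -> 15 lines: svtp hax ietj csj kdqhb lrfim scr jce haqat bti bzf pqkr zsmo atf kpkr
Final line 15: kpkr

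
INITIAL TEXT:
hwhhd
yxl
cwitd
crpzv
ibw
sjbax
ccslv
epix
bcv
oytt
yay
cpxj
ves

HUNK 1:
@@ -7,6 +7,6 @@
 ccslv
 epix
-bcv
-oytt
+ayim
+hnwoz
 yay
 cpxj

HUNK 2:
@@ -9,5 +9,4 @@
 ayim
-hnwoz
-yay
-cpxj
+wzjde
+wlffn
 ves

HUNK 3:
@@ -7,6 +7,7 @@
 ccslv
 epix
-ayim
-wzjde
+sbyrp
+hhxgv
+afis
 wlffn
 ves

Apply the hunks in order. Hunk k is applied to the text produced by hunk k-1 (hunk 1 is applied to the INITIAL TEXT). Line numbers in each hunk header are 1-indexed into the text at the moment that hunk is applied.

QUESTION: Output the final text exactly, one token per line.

Answer: hwhhd
yxl
cwitd
crpzv
ibw
sjbax
ccslv
epix
sbyrp
hhxgv
afis
wlffn
ves

Derivation:
Hunk 1: at line 7 remove [bcv,oytt] add [ayim,hnwoz] -> 13 lines: hwhhd yxl cwitd crpzv ibw sjbax ccslv epix ayim hnwoz yay cpxj ves
Hunk 2: at line 9 remove [hnwoz,yay,cpxj] add [wzjde,wlffn] -> 12 lines: hwhhd yxl cwitd crpzv ibw sjbax ccslv epix ayim wzjde wlffn ves
Hunk 3: at line 7 remove [ayim,wzjde] add [sbyrp,hhxgv,afis] -> 13 lines: hwhhd yxl cwitd crpzv ibw sjbax ccslv epix sbyrp hhxgv afis wlffn ves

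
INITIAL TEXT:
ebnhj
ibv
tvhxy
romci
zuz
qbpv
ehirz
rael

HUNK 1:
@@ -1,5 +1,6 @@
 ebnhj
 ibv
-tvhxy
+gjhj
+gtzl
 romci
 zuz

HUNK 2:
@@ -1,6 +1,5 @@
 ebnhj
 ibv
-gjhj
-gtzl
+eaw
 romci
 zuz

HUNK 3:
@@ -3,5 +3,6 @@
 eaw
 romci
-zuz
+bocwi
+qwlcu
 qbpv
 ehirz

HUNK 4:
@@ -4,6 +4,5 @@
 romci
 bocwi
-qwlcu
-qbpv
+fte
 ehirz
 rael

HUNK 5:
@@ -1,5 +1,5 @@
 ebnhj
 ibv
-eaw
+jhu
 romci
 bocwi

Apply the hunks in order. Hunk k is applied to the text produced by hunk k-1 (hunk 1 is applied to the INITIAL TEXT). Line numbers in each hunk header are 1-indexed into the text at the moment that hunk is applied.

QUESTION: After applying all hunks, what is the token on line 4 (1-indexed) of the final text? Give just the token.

Answer: romci

Derivation:
Hunk 1: at line 1 remove [tvhxy] add [gjhj,gtzl] -> 9 lines: ebnhj ibv gjhj gtzl romci zuz qbpv ehirz rael
Hunk 2: at line 1 remove [gjhj,gtzl] add [eaw] -> 8 lines: ebnhj ibv eaw romci zuz qbpv ehirz rael
Hunk 3: at line 3 remove [zuz] add [bocwi,qwlcu] -> 9 lines: ebnhj ibv eaw romci bocwi qwlcu qbpv ehirz rael
Hunk 4: at line 4 remove [qwlcu,qbpv] add [fte] -> 8 lines: ebnhj ibv eaw romci bocwi fte ehirz rael
Hunk 5: at line 1 remove [eaw] add [jhu] -> 8 lines: ebnhj ibv jhu romci bocwi fte ehirz rael
Final line 4: romci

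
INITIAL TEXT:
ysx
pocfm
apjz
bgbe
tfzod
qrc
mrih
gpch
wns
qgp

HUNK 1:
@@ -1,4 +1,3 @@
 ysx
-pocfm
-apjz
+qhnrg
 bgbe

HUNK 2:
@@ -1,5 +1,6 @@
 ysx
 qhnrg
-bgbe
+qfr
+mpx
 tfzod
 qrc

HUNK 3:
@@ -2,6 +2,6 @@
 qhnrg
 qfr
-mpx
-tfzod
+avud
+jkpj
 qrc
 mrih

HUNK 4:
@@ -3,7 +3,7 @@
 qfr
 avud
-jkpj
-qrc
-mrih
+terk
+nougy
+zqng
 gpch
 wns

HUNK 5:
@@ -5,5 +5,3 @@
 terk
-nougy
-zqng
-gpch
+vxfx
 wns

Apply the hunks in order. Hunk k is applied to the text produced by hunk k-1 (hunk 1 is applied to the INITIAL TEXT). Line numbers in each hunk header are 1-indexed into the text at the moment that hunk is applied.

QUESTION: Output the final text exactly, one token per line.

Hunk 1: at line 1 remove [pocfm,apjz] add [qhnrg] -> 9 lines: ysx qhnrg bgbe tfzod qrc mrih gpch wns qgp
Hunk 2: at line 1 remove [bgbe] add [qfr,mpx] -> 10 lines: ysx qhnrg qfr mpx tfzod qrc mrih gpch wns qgp
Hunk 3: at line 2 remove [mpx,tfzod] add [avud,jkpj] -> 10 lines: ysx qhnrg qfr avud jkpj qrc mrih gpch wns qgp
Hunk 4: at line 3 remove [jkpj,qrc,mrih] add [terk,nougy,zqng] -> 10 lines: ysx qhnrg qfr avud terk nougy zqng gpch wns qgp
Hunk 5: at line 5 remove [nougy,zqng,gpch] add [vxfx] -> 8 lines: ysx qhnrg qfr avud terk vxfx wns qgp

Answer: ysx
qhnrg
qfr
avud
terk
vxfx
wns
qgp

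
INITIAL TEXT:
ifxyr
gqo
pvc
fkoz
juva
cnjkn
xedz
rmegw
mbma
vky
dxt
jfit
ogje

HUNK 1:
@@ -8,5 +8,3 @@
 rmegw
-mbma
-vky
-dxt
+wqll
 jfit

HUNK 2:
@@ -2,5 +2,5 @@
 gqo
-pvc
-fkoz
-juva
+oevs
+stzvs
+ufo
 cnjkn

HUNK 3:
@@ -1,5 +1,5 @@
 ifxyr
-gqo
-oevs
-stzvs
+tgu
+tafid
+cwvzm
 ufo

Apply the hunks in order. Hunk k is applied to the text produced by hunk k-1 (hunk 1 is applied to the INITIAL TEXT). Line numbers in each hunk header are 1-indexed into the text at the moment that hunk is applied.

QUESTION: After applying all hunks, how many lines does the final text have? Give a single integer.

Answer: 11

Derivation:
Hunk 1: at line 8 remove [mbma,vky,dxt] add [wqll] -> 11 lines: ifxyr gqo pvc fkoz juva cnjkn xedz rmegw wqll jfit ogje
Hunk 2: at line 2 remove [pvc,fkoz,juva] add [oevs,stzvs,ufo] -> 11 lines: ifxyr gqo oevs stzvs ufo cnjkn xedz rmegw wqll jfit ogje
Hunk 3: at line 1 remove [gqo,oevs,stzvs] add [tgu,tafid,cwvzm] -> 11 lines: ifxyr tgu tafid cwvzm ufo cnjkn xedz rmegw wqll jfit ogje
Final line count: 11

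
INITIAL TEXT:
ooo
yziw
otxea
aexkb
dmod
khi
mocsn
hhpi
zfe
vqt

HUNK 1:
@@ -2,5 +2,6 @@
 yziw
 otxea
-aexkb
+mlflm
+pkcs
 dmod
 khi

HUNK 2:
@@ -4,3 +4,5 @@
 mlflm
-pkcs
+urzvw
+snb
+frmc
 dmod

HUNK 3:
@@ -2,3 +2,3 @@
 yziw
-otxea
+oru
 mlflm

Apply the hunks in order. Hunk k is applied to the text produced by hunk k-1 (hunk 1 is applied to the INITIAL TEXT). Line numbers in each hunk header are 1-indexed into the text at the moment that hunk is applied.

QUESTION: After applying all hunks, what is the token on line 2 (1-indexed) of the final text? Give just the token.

Answer: yziw

Derivation:
Hunk 1: at line 2 remove [aexkb] add [mlflm,pkcs] -> 11 lines: ooo yziw otxea mlflm pkcs dmod khi mocsn hhpi zfe vqt
Hunk 2: at line 4 remove [pkcs] add [urzvw,snb,frmc] -> 13 lines: ooo yziw otxea mlflm urzvw snb frmc dmod khi mocsn hhpi zfe vqt
Hunk 3: at line 2 remove [otxea] add [oru] -> 13 lines: ooo yziw oru mlflm urzvw snb frmc dmod khi mocsn hhpi zfe vqt
Final line 2: yziw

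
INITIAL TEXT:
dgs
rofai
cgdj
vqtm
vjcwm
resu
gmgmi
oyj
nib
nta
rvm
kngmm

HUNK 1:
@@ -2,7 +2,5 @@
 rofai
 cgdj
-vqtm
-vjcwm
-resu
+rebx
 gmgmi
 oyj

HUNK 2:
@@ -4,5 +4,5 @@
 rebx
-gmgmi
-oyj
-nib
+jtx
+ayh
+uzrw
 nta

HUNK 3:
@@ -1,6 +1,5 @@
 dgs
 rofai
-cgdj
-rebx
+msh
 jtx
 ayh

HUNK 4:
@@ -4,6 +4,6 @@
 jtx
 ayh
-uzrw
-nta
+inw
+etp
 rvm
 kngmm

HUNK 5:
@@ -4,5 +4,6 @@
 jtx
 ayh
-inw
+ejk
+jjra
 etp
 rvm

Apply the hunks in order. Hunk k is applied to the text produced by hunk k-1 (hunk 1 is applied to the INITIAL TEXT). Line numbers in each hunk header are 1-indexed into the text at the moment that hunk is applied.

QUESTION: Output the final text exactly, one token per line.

Hunk 1: at line 2 remove [vqtm,vjcwm,resu] add [rebx] -> 10 lines: dgs rofai cgdj rebx gmgmi oyj nib nta rvm kngmm
Hunk 2: at line 4 remove [gmgmi,oyj,nib] add [jtx,ayh,uzrw] -> 10 lines: dgs rofai cgdj rebx jtx ayh uzrw nta rvm kngmm
Hunk 3: at line 1 remove [cgdj,rebx] add [msh] -> 9 lines: dgs rofai msh jtx ayh uzrw nta rvm kngmm
Hunk 4: at line 4 remove [uzrw,nta] add [inw,etp] -> 9 lines: dgs rofai msh jtx ayh inw etp rvm kngmm
Hunk 5: at line 4 remove [inw] add [ejk,jjra] -> 10 lines: dgs rofai msh jtx ayh ejk jjra etp rvm kngmm

Answer: dgs
rofai
msh
jtx
ayh
ejk
jjra
etp
rvm
kngmm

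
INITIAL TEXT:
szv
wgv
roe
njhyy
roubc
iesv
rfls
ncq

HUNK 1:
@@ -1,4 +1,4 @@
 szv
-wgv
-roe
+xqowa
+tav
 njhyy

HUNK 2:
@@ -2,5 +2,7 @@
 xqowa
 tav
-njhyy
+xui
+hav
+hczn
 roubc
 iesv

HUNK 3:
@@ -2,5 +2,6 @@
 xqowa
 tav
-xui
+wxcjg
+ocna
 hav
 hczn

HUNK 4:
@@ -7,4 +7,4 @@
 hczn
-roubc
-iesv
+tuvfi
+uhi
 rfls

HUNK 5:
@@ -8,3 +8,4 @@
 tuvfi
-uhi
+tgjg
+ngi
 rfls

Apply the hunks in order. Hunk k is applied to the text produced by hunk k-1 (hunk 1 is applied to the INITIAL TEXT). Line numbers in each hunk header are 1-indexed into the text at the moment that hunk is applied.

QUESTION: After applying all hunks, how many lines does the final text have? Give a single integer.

Answer: 12

Derivation:
Hunk 1: at line 1 remove [wgv,roe] add [xqowa,tav] -> 8 lines: szv xqowa tav njhyy roubc iesv rfls ncq
Hunk 2: at line 2 remove [njhyy] add [xui,hav,hczn] -> 10 lines: szv xqowa tav xui hav hczn roubc iesv rfls ncq
Hunk 3: at line 2 remove [xui] add [wxcjg,ocna] -> 11 lines: szv xqowa tav wxcjg ocna hav hczn roubc iesv rfls ncq
Hunk 4: at line 7 remove [roubc,iesv] add [tuvfi,uhi] -> 11 lines: szv xqowa tav wxcjg ocna hav hczn tuvfi uhi rfls ncq
Hunk 5: at line 8 remove [uhi] add [tgjg,ngi] -> 12 lines: szv xqowa tav wxcjg ocna hav hczn tuvfi tgjg ngi rfls ncq
Final line count: 12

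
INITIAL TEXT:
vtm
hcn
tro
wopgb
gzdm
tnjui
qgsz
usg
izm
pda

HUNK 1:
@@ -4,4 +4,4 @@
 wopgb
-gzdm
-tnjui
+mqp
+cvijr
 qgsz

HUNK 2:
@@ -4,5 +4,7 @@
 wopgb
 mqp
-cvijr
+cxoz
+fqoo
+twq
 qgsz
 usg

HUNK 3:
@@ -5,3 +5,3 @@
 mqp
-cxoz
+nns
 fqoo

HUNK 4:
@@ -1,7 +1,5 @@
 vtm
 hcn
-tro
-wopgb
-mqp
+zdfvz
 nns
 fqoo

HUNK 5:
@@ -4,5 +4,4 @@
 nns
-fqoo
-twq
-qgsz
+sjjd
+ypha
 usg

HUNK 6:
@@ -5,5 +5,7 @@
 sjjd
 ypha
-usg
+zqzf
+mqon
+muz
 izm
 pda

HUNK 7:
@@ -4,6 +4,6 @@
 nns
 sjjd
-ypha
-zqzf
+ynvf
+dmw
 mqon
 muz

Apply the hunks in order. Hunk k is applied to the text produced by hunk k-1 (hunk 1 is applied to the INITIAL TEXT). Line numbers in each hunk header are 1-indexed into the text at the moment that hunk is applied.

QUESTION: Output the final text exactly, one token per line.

Hunk 1: at line 4 remove [gzdm,tnjui] add [mqp,cvijr] -> 10 lines: vtm hcn tro wopgb mqp cvijr qgsz usg izm pda
Hunk 2: at line 4 remove [cvijr] add [cxoz,fqoo,twq] -> 12 lines: vtm hcn tro wopgb mqp cxoz fqoo twq qgsz usg izm pda
Hunk 3: at line 5 remove [cxoz] add [nns] -> 12 lines: vtm hcn tro wopgb mqp nns fqoo twq qgsz usg izm pda
Hunk 4: at line 1 remove [tro,wopgb,mqp] add [zdfvz] -> 10 lines: vtm hcn zdfvz nns fqoo twq qgsz usg izm pda
Hunk 5: at line 4 remove [fqoo,twq,qgsz] add [sjjd,ypha] -> 9 lines: vtm hcn zdfvz nns sjjd ypha usg izm pda
Hunk 6: at line 5 remove [usg] add [zqzf,mqon,muz] -> 11 lines: vtm hcn zdfvz nns sjjd ypha zqzf mqon muz izm pda
Hunk 7: at line 4 remove [ypha,zqzf] add [ynvf,dmw] -> 11 lines: vtm hcn zdfvz nns sjjd ynvf dmw mqon muz izm pda

Answer: vtm
hcn
zdfvz
nns
sjjd
ynvf
dmw
mqon
muz
izm
pda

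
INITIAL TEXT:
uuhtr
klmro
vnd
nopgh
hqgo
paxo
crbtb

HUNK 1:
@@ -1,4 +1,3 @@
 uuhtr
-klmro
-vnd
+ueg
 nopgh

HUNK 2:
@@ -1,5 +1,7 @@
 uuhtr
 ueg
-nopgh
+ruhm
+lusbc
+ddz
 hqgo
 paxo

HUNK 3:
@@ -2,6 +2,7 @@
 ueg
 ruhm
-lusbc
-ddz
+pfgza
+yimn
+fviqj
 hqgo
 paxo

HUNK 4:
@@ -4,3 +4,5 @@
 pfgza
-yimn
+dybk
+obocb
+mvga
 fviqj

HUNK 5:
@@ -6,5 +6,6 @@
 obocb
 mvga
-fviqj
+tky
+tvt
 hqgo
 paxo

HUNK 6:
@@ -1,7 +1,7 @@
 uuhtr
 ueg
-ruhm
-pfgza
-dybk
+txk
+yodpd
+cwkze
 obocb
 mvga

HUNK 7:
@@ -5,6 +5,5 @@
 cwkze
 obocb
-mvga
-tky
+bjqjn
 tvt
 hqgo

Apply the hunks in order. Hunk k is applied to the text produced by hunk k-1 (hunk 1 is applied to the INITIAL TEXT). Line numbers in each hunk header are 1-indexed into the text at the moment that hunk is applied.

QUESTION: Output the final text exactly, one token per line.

Hunk 1: at line 1 remove [klmro,vnd] add [ueg] -> 6 lines: uuhtr ueg nopgh hqgo paxo crbtb
Hunk 2: at line 1 remove [nopgh] add [ruhm,lusbc,ddz] -> 8 lines: uuhtr ueg ruhm lusbc ddz hqgo paxo crbtb
Hunk 3: at line 2 remove [lusbc,ddz] add [pfgza,yimn,fviqj] -> 9 lines: uuhtr ueg ruhm pfgza yimn fviqj hqgo paxo crbtb
Hunk 4: at line 4 remove [yimn] add [dybk,obocb,mvga] -> 11 lines: uuhtr ueg ruhm pfgza dybk obocb mvga fviqj hqgo paxo crbtb
Hunk 5: at line 6 remove [fviqj] add [tky,tvt] -> 12 lines: uuhtr ueg ruhm pfgza dybk obocb mvga tky tvt hqgo paxo crbtb
Hunk 6: at line 1 remove [ruhm,pfgza,dybk] add [txk,yodpd,cwkze] -> 12 lines: uuhtr ueg txk yodpd cwkze obocb mvga tky tvt hqgo paxo crbtb
Hunk 7: at line 5 remove [mvga,tky] add [bjqjn] -> 11 lines: uuhtr ueg txk yodpd cwkze obocb bjqjn tvt hqgo paxo crbtb

Answer: uuhtr
ueg
txk
yodpd
cwkze
obocb
bjqjn
tvt
hqgo
paxo
crbtb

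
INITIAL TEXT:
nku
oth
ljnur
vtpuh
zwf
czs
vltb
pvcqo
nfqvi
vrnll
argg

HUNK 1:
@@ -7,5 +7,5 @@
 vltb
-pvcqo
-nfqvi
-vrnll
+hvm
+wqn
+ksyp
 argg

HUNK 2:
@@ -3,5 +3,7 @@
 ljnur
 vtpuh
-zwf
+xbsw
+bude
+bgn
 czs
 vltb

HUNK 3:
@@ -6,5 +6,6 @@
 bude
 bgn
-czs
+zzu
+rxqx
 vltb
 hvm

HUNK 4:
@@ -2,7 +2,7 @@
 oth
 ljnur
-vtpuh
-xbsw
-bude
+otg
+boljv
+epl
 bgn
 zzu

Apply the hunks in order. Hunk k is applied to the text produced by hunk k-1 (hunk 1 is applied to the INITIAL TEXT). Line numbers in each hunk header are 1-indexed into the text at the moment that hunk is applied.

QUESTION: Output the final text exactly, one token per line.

Hunk 1: at line 7 remove [pvcqo,nfqvi,vrnll] add [hvm,wqn,ksyp] -> 11 lines: nku oth ljnur vtpuh zwf czs vltb hvm wqn ksyp argg
Hunk 2: at line 3 remove [zwf] add [xbsw,bude,bgn] -> 13 lines: nku oth ljnur vtpuh xbsw bude bgn czs vltb hvm wqn ksyp argg
Hunk 3: at line 6 remove [czs] add [zzu,rxqx] -> 14 lines: nku oth ljnur vtpuh xbsw bude bgn zzu rxqx vltb hvm wqn ksyp argg
Hunk 4: at line 2 remove [vtpuh,xbsw,bude] add [otg,boljv,epl] -> 14 lines: nku oth ljnur otg boljv epl bgn zzu rxqx vltb hvm wqn ksyp argg

Answer: nku
oth
ljnur
otg
boljv
epl
bgn
zzu
rxqx
vltb
hvm
wqn
ksyp
argg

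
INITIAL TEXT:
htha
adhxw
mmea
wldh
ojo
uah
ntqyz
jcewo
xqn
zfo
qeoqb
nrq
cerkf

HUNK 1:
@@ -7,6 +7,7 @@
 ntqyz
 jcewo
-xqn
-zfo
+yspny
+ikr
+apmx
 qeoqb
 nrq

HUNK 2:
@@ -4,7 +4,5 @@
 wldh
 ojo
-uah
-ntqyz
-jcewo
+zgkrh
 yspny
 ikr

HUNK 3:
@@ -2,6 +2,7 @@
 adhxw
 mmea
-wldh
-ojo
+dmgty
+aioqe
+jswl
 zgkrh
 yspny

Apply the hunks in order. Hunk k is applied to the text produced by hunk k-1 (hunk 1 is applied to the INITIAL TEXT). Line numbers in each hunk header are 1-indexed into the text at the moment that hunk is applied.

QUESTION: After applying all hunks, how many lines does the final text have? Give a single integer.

Answer: 13

Derivation:
Hunk 1: at line 7 remove [xqn,zfo] add [yspny,ikr,apmx] -> 14 lines: htha adhxw mmea wldh ojo uah ntqyz jcewo yspny ikr apmx qeoqb nrq cerkf
Hunk 2: at line 4 remove [uah,ntqyz,jcewo] add [zgkrh] -> 12 lines: htha adhxw mmea wldh ojo zgkrh yspny ikr apmx qeoqb nrq cerkf
Hunk 3: at line 2 remove [wldh,ojo] add [dmgty,aioqe,jswl] -> 13 lines: htha adhxw mmea dmgty aioqe jswl zgkrh yspny ikr apmx qeoqb nrq cerkf
Final line count: 13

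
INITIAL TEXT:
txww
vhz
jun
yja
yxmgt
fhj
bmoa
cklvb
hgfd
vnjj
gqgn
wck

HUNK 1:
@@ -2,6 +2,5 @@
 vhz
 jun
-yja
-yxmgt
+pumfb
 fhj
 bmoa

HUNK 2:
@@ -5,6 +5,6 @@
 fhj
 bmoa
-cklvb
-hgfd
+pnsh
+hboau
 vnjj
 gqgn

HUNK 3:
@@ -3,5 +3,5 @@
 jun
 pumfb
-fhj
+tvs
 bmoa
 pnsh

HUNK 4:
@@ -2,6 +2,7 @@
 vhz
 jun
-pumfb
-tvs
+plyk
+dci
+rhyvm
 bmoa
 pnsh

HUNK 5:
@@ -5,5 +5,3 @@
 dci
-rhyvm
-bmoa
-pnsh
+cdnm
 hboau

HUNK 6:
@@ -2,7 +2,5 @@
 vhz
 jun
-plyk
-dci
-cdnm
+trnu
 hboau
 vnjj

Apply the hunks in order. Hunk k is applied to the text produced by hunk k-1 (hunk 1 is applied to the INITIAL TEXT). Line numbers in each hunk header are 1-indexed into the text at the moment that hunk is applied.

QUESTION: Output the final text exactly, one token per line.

Answer: txww
vhz
jun
trnu
hboau
vnjj
gqgn
wck

Derivation:
Hunk 1: at line 2 remove [yja,yxmgt] add [pumfb] -> 11 lines: txww vhz jun pumfb fhj bmoa cklvb hgfd vnjj gqgn wck
Hunk 2: at line 5 remove [cklvb,hgfd] add [pnsh,hboau] -> 11 lines: txww vhz jun pumfb fhj bmoa pnsh hboau vnjj gqgn wck
Hunk 3: at line 3 remove [fhj] add [tvs] -> 11 lines: txww vhz jun pumfb tvs bmoa pnsh hboau vnjj gqgn wck
Hunk 4: at line 2 remove [pumfb,tvs] add [plyk,dci,rhyvm] -> 12 lines: txww vhz jun plyk dci rhyvm bmoa pnsh hboau vnjj gqgn wck
Hunk 5: at line 5 remove [rhyvm,bmoa,pnsh] add [cdnm] -> 10 lines: txww vhz jun plyk dci cdnm hboau vnjj gqgn wck
Hunk 6: at line 2 remove [plyk,dci,cdnm] add [trnu] -> 8 lines: txww vhz jun trnu hboau vnjj gqgn wck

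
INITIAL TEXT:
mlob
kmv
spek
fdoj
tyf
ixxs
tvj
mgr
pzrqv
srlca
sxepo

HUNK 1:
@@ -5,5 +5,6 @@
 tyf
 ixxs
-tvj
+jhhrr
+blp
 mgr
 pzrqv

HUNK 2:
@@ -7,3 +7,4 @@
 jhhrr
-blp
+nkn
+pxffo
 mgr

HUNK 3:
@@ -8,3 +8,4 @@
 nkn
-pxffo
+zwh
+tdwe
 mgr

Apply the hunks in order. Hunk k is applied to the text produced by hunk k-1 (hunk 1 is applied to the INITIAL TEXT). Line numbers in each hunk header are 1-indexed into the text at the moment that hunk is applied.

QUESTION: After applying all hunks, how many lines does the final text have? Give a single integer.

Answer: 14

Derivation:
Hunk 1: at line 5 remove [tvj] add [jhhrr,blp] -> 12 lines: mlob kmv spek fdoj tyf ixxs jhhrr blp mgr pzrqv srlca sxepo
Hunk 2: at line 7 remove [blp] add [nkn,pxffo] -> 13 lines: mlob kmv spek fdoj tyf ixxs jhhrr nkn pxffo mgr pzrqv srlca sxepo
Hunk 3: at line 8 remove [pxffo] add [zwh,tdwe] -> 14 lines: mlob kmv spek fdoj tyf ixxs jhhrr nkn zwh tdwe mgr pzrqv srlca sxepo
Final line count: 14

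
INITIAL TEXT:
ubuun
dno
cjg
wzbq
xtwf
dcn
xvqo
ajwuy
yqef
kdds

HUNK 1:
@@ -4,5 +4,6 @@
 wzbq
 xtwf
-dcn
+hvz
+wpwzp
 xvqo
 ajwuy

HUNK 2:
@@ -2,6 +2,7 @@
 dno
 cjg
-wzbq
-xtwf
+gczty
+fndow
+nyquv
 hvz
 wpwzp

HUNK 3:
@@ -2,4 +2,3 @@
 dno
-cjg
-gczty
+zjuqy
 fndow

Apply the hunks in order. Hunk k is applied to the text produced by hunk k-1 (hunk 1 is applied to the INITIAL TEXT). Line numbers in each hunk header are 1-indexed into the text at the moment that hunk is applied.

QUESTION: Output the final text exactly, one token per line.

Hunk 1: at line 4 remove [dcn] add [hvz,wpwzp] -> 11 lines: ubuun dno cjg wzbq xtwf hvz wpwzp xvqo ajwuy yqef kdds
Hunk 2: at line 2 remove [wzbq,xtwf] add [gczty,fndow,nyquv] -> 12 lines: ubuun dno cjg gczty fndow nyquv hvz wpwzp xvqo ajwuy yqef kdds
Hunk 3: at line 2 remove [cjg,gczty] add [zjuqy] -> 11 lines: ubuun dno zjuqy fndow nyquv hvz wpwzp xvqo ajwuy yqef kdds

Answer: ubuun
dno
zjuqy
fndow
nyquv
hvz
wpwzp
xvqo
ajwuy
yqef
kdds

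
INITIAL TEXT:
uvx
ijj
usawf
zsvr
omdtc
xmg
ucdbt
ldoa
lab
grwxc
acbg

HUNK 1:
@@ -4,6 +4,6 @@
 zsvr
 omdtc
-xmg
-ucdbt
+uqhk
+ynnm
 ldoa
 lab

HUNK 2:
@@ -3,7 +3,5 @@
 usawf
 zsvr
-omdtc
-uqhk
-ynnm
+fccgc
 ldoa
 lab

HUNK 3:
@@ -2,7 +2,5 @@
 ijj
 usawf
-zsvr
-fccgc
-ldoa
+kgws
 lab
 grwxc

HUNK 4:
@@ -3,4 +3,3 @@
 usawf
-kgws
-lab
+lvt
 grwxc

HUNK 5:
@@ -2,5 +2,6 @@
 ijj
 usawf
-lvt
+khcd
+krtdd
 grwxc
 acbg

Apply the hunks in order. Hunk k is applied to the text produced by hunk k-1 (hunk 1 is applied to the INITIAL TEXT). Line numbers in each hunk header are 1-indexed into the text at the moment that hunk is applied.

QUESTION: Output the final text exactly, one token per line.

Answer: uvx
ijj
usawf
khcd
krtdd
grwxc
acbg

Derivation:
Hunk 1: at line 4 remove [xmg,ucdbt] add [uqhk,ynnm] -> 11 lines: uvx ijj usawf zsvr omdtc uqhk ynnm ldoa lab grwxc acbg
Hunk 2: at line 3 remove [omdtc,uqhk,ynnm] add [fccgc] -> 9 lines: uvx ijj usawf zsvr fccgc ldoa lab grwxc acbg
Hunk 3: at line 2 remove [zsvr,fccgc,ldoa] add [kgws] -> 7 lines: uvx ijj usawf kgws lab grwxc acbg
Hunk 4: at line 3 remove [kgws,lab] add [lvt] -> 6 lines: uvx ijj usawf lvt grwxc acbg
Hunk 5: at line 2 remove [lvt] add [khcd,krtdd] -> 7 lines: uvx ijj usawf khcd krtdd grwxc acbg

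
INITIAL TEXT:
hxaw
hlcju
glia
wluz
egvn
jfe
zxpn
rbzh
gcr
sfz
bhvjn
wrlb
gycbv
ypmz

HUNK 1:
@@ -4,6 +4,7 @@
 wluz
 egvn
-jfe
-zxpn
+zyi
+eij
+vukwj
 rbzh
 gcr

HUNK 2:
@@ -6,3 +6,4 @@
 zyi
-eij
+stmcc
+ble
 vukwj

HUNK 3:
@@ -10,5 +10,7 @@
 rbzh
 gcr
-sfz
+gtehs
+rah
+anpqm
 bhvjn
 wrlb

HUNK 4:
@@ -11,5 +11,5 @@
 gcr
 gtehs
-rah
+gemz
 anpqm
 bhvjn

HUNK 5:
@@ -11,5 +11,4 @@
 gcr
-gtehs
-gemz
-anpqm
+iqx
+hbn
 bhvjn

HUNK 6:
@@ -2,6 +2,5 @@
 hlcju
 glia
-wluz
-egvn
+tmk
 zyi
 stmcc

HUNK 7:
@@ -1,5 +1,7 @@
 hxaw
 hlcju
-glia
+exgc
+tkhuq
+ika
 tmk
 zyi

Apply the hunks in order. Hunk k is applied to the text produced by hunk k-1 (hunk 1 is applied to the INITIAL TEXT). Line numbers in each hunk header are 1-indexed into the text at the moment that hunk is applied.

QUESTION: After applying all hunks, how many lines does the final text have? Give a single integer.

Answer: 18

Derivation:
Hunk 1: at line 4 remove [jfe,zxpn] add [zyi,eij,vukwj] -> 15 lines: hxaw hlcju glia wluz egvn zyi eij vukwj rbzh gcr sfz bhvjn wrlb gycbv ypmz
Hunk 2: at line 6 remove [eij] add [stmcc,ble] -> 16 lines: hxaw hlcju glia wluz egvn zyi stmcc ble vukwj rbzh gcr sfz bhvjn wrlb gycbv ypmz
Hunk 3: at line 10 remove [sfz] add [gtehs,rah,anpqm] -> 18 lines: hxaw hlcju glia wluz egvn zyi stmcc ble vukwj rbzh gcr gtehs rah anpqm bhvjn wrlb gycbv ypmz
Hunk 4: at line 11 remove [rah] add [gemz] -> 18 lines: hxaw hlcju glia wluz egvn zyi stmcc ble vukwj rbzh gcr gtehs gemz anpqm bhvjn wrlb gycbv ypmz
Hunk 5: at line 11 remove [gtehs,gemz,anpqm] add [iqx,hbn] -> 17 lines: hxaw hlcju glia wluz egvn zyi stmcc ble vukwj rbzh gcr iqx hbn bhvjn wrlb gycbv ypmz
Hunk 6: at line 2 remove [wluz,egvn] add [tmk] -> 16 lines: hxaw hlcju glia tmk zyi stmcc ble vukwj rbzh gcr iqx hbn bhvjn wrlb gycbv ypmz
Hunk 7: at line 1 remove [glia] add [exgc,tkhuq,ika] -> 18 lines: hxaw hlcju exgc tkhuq ika tmk zyi stmcc ble vukwj rbzh gcr iqx hbn bhvjn wrlb gycbv ypmz
Final line count: 18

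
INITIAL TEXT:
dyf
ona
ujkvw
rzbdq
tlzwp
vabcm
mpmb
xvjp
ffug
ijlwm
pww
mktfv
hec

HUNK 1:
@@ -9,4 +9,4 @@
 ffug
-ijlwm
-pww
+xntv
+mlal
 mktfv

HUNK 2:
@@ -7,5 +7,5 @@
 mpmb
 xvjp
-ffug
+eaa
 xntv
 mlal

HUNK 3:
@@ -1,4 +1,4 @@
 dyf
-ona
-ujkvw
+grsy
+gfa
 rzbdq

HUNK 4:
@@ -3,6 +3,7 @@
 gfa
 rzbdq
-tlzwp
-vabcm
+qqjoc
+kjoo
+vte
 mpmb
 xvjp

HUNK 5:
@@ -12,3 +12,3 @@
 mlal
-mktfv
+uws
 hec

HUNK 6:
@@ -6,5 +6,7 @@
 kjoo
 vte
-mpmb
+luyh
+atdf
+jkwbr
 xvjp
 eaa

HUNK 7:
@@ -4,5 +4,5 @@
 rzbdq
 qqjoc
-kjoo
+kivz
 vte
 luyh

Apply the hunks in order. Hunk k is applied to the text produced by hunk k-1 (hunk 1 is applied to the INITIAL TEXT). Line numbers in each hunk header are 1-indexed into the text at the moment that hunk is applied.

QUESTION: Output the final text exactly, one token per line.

Hunk 1: at line 9 remove [ijlwm,pww] add [xntv,mlal] -> 13 lines: dyf ona ujkvw rzbdq tlzwp vabcm mpmb xvjp ffug xntv mlal mktfv hec
Hunk 2: at line 7 remove [ffug] add [eaa] -> 13 lines: dyf ona ujkvw rzbdq tlzwp vabcm mpmb xvjp eaa xntv mlal mktfv hec
Hunk 3: at line 1 remove [ona,ujkvw] add [grsy,gfa] -> 13 lines: dyf grsy gfa rzbdq tlzwp vabcm mpmb xvjp eaa xntv mlal mktfv hec
Hunk 4: at line 3 remove [tlzwp,vabcm] add [qqjoc,kjoo,vte] -> 14 lines: dyf grsy gfa rzbdq qqjoc kjoo vte mpmb xvjp eaa xntv mlal mktfv hec
Hunk 5: at line 12 remove [mktfv] add [uws] -> 14 lines: dyf grsy gfa rzbdq qqjoc kjoo vte mpmb xvjp eaa xntv mlal uws hec
Hunk 6: at line 6 remove [mpmb] add [luyh,atdf,jkwbr] -> 16 lines: dyf grsy gfa rzbdq qqjoc kjoo vte luyh atdf jkwbr xvjp eaa xntv mlal uws hec
Hunk 7: at line 4 remove [kjoo] add [kivz] -> 16 lines: dyf grsy gfa rzbdq qqjoc kivz vte luyh atdf jkwbr xvjp eaa xntv mlal uws hec

Answer: dyf
grsy
gfa
rzbdq
qqjoc
kivz
vte
luyh
atdf
jkwbr
xvjp
eaa
xntv
mlal
uws
hec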